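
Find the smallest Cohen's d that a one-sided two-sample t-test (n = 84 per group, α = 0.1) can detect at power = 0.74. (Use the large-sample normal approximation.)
d ≈ 0.30

Minimum detectable effect (two-sample t-test, normal approximation):
d = (z_α + z_β) / √(n/2)
d = (1.282 + 0.643) / √(84/2)
d = 1.925 / 6.481
d ≈ 0.30

By Cohen's convention (0.2 small / 0.5 medium / 0.8 large): small effect.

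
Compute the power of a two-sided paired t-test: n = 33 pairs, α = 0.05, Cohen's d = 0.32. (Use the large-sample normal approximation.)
Power ≈ 0.45

Power calculation (paired t-test, normal approximation):
z_β = d · √n - z_{α/2}
z_β = 0.32 · √33 - 1.960
z_β = 0.32 · 5.745 - 1.960
z_β = -0.122

Power = Φ(z_β) = Φ(-0.122) ≈ 0.452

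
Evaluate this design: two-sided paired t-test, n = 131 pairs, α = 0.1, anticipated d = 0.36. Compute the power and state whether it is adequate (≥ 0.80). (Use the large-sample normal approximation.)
Power ≈ 0.99; the study is adequately powered (power ≥ 0.80)

Power calculation (paired t-test, normal approximation):
z_β = d · √n - z_{α/2}
z_β = 0.36 · √131 - 1.645
z_β = 0.36 · 11.446 - 1.645
z_β = 2.476

Power = Φ(z_β) = Φ(2.476) ≈ 0.993

Effect size d = 0.36 is small by Cohen's convention (0.2/0.5/0.8).

Threshold: power ≥ 0.80 is conventionally adequate.
Power ≈ 0.99 → the study is adequately powered (power ≥ 0.80).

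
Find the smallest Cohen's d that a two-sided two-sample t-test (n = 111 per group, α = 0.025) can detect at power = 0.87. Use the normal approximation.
d ≈ 0.45

Minimum detectable effect (two-sample t-test, normal approximation):
d = (z_{α/2} + z_β) / √(n/2)
d = (2.241 + 1.126) / √(111/2)
d = 3.368 / 7.450
d ≈ 0.45

By Cohen's convention (0.2 small / 0.5 medium / 0.8 large): small effect.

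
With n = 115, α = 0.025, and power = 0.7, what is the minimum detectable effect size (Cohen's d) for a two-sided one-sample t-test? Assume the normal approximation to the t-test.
d ≈ 0.26

Minimum detectable effect (one-sample t-test, normal approximation):
d = (z_{α/2} + z_β) / √n
d = (2.241 + 0.524) / √115
d = 2.766 / 10.724
d ≈ 0.26

By Cohen's convention (0.2 small / 0.5 medium / 0.8 large): small effect.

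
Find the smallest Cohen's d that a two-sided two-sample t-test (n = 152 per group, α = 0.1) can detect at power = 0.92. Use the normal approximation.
d ≈ 0.35

Minimum detectable effect (two-sample t-test, normal approximation):
d = (z_{α/2} + z_β) / √(n/2)
d = (1.645 + 1.405) / √(152/2)
d = 3.050 / 8.718
d ≈ 0.35

By Cohen's convention (0.2 small / 0.5 medium / 0.8 large): small effect.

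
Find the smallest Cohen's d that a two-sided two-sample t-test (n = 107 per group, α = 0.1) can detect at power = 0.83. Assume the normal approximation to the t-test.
d ≈ 0.36

Minimum detectable effect (two-sample t-test, normal approximation):
d = (z_{α/2} + z_β) / √(n/2)
d = (1.645 + 0.954) / √(107/2)
d = 2.599 / 7.314
d ≈ 0.36

By Cohen's convention (0.2 small / 0.5 medium / 0.8 large): small effect.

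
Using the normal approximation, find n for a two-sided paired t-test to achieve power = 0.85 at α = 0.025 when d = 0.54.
n = 37 pairs

Sample size formula (paired t-test, normal approximation):
n = ((z_{α/2} + z_β) / d)²

z_{α/2} = 2.241 (for α = 0.025, two-sided)
z_β = 1.036 (for power = 0.85)
d = 0.54

n = ((2.241 + 1.036) / 0.54)²
n = (6.069)²
n ≈ 36.83
Round up to the next whole number: n = 37 pairs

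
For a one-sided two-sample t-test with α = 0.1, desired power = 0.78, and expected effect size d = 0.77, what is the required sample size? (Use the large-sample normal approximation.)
n = 15 per group

Sample size formula (two-sample t-test, normal approximation):
n = 2 · ((z_α + z_β) / d)²

z_α = 1.282 (for α = 0.1, one-sided)
z_β = 0.772 (for power = 0.78)
d = 0.77

n = 2 · ((1.282 + 0.772) / 0.77)²
n = 2 · (2.668)²
n ≈ 14.24
Round up to the next whole number: n = 15 per group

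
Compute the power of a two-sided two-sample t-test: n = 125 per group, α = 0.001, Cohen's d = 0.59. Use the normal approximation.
Power ≈ 0.92

Power calculation (two-sample t-test, normal approximation):
z_β = d · √(n/2) - z_{α/2}
z_β = 0.59 · √(125/2) - 3.291
z_β = 0.59 · 7.906 - 3.291
z_β = 1.374

Power = Φ(z_β) = Φ(1.374) ≈ 0.915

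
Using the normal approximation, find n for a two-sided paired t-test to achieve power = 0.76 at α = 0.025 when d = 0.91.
n = 11 pairs

Sample size formula (paired t-test, normal approximation):
n = ((z_{α/2} + z_β) / d)²

z_{α/2} = 2.241 (for α = 0.025, two-sided)
z_β = 0.706 (for power = 0.76)
d = 0.91

n = ((2.241 + 0.706) / 0.91)²
n = (3.238)²
n ≈ 10.48
Round up to the next whole number: n = 11 pairs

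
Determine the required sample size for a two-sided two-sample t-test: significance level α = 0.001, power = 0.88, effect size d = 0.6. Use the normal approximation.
n = 111 per group

Sample size formula (two-sample t-test, normal approximation):
n = 2 · ((z_{α/2} + z_β) / d)²

z_{α/2} = 3.291 (for α = 0.001, two-sided)
z_β = 1.175 (for power = 0.88)
d = 0.6

n = 2 · ((3.291 + 1.175) / 0.6)²
n = 2 · (7.443)²
n ≈ 110.80
Round up to the next whole number: n = 111 per group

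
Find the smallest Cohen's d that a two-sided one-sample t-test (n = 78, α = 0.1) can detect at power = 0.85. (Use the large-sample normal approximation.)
d ≈ 0.30

Minimum detectable effect (one-sample t-test, normal approximation):
d = (z_{α/2} + z_β) / √n
d = (1.645 + 1.036) / √78
d = 2.681 / 8.832
d ≈ 0.30

By Cohen's convention (0.2 small / 0.5 medium / 0.8 large): small effect.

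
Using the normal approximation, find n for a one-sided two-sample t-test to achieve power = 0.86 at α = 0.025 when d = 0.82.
n = 28 per group

Sample size formula (two-sample t-test, normal approximation):
n = 2 · ((z_α + z_β) / d)²

z_α = 1.960 (for α = 0.025, one-sided)
z_β = 1.080 (for power = 0.86)
d = 0.82

n = 2 · ((1.960 + 1.080) / 0.82)²
n = 2 · (3.707)²
n ≈ 27.48
Round up to the next whole number: n = 28 per group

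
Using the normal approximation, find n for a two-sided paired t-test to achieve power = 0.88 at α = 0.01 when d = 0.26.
n = 209 pairs

Sample size formula (paired t-test, normal approximation):
n = ((z_{α/2} + z_β) / d)²

z_{α/2} = 2.576 (for α = 0.01, two-sided)
z_β = 1.175 (for power = 0.88)
d = 0.26

n = ((2.576 + 1.175) / 0.26)²
n = (14.427)²
n ≈ 208.14
Round up to the next whole number: n = 209 pairs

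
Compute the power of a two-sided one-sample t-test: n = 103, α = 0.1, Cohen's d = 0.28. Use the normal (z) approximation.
Power ≈ 0.88

Power calculation (one-sample t-test, normal approximation):
z_β = d · √n - z_{α/2}
z_β = 0.28 · √103 - 1.645
z_β = 0.28 · 10.149 - 1.645
z_β = 1.197

Power = Φ(z_β) = Φ(1.197) ≈ 0.884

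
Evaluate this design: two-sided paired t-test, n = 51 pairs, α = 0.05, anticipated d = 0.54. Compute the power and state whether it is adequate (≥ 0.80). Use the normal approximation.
Power ≈ 0.97; the study is adequately powered (power ≥ 0.80)

Power calculation (paired t-test, normal approximation):
z_β = d · √n - z_{α/2}
z_β = 0.54 · √51 - 1.960
z_β = 0.54 · 7.141 - 1.960
z_β = 1.896

Power = Φ(z_β) = Φ(1.896) ≈ 0.971

Effect size d = 0.54 is medium by Cohen's convention (0.2/0.5/0.8).

Threshold: power ≥ 0.80 is conventionally adequate.
Power ≈ 0.97 → the study is adequately powered (power ≥ 0.80).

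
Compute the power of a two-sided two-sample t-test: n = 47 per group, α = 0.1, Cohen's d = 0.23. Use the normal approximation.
Power ≈ 0.30

Power calculation (two-sample t-test, normal approximation):
z_β = d · √(n/2) - z_{α/2}
z_β = 0.23 · √(47/2) - 1.645
z_β = 0.23 · 4.848 - 1.645
z_β = -0.530

Power = Φ(z_β) = Φ(-0.530) ≈ 0.298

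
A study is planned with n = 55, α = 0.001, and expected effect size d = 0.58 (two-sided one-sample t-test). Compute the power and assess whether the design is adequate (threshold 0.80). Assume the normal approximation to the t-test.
Power ≈ 0.84; the study is adequately powered (power ≥ 0.80)

Power calculation (one-sample t-test, normal approximation):
z_β = d · √n - z_{α/2}
z_β = 0.58 · √55 - 3.291
z_β = 0.58 · 7.416 - 3.291
z_β = 1.011

Power = Φ(z_β) = Φ(1.011) ≈ 0.844

Effect size d = 0.58 is medium by Cohen's convention (0.2/0.5/0.8).

Threshold: power ≥ 0.80 is conventionally adequate.
Power ≈ 0.84 → the study is adequately powered (power ≥ 0.80).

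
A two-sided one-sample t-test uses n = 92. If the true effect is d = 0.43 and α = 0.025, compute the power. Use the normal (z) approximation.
Power ≈ 0.97

Power calculation (one-sample t-test, normal approximation):
z_β = d · √n - z_{α/2}
z_β = 0.43 · √92 - 2.241
z_β = 0.43 · 9.592 - 2.241
z_β = 1.883

Power = Φ(z_β) = Φ(1.883) ≈ 0.970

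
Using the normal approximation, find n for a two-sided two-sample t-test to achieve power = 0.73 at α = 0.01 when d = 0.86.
n = 28 per group

Sample size formula (two-sample t-test, normal approximation):
n = 2 · ((z_{α/2} + z_β) / d)²

z_{α/2} = 2.576 (for α = 0.01, two-sided)
z_β = 0.613 (for power = 0.73)
d = 0.86

n = 2 · ((2.576 + 0.613) / 0.86)²
n = 2 · (3.708)²
n ≈ 27.50
Round up to the next whole number: n = 28 per group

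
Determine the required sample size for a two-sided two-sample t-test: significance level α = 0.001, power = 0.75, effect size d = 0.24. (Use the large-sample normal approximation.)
n = 546 per group

Sample size formula (two-sample t-test, normal approximation):
n = 2 · ((z_{α/2} + z_β) / d)²

z_{α/2} = 3.291 (for α = 0.001, two-sided)
z_β = 0.674 (for power = 0.75)
d = 0.24

n = 2 · ((3.291 + 0.674) / 0.24)²
n = 2 · (16.521)²
n ≈ 545.89
Round up to the next whole number: n = 546 per group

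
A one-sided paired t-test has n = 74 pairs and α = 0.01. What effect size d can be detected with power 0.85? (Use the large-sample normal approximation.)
d ≈ 0.39

Minimum detectable effect (paired t-test, normal approximation):
d = (z_α + z_β) / √n
d = (2.326 + 1.036) / √74
d = 3.363 / 8.602
d ≈ 0.39

By Cohen's convention (0.2 small / 0.5 medium / 0.8 large): small effect.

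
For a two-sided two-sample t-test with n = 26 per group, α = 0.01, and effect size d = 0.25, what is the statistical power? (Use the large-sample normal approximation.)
Power ≈ 0.05

Power calculation (two-sample t-test, normal approximation):
z_β = d · √(n/2) - z_{α/2}
z_β = 0.25 · √(26/2) - 2.576
z_β = 0.25 · 3.606 - 2.576
z_β = -1.674

Power = Φ(z_β) = Φ(-1.674) ≈ 0.047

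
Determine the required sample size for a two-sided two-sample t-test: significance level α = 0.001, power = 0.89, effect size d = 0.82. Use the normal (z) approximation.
n = 61 per group

Sample size formula (two-sample t-test, normal approximation):
n = 2 · ((z_{α/2} + z_β) / d)²

z_{α/2} = 3.291 (for α = 0.001, two-sided)
z_β = 1.227 (for power = 0.89)
d = 0.82

n = 2 · ((3.291 + 1.227) / 0.82)²
n = 2 · (5.510)²
n ≈ 60.72
Round up to the next whole number: n = 61 per group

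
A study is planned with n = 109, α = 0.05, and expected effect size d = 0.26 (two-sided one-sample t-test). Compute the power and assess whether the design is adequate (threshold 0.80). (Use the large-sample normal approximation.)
Power ≈ 0.77; the study is underpowered (power < 0.80)

Power calculation (one-sample t-test, normal approximation):
z_β = d · √n - z_{α/2}
z_β = 0.26 · √109 - 1.960
z_β = 0.26 · 10.440 - 1.960
z_β = 0.755

Power = Φ(z_β) = Φ(0.755) ≈ 0.775

Effect size d = 0.26 is small by Cohen's convention (0.2/0.5/0.8).

Threshold: power ≥ 0.80 is conventionally adequate.
Power ≈ 0.77 → the study is underpowered (power < 0.80).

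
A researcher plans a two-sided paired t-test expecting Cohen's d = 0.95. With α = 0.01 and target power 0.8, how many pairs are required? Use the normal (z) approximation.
n = 13 pairs

Sample size formula (paired t-test, normal approximation):
n = ((z_{α/2} + z_β) / d)²

z_{α/2} = 2.576 (for α = 0.01, two-sided)
z_β = 0.842 (for power = 0.8)
d = 0.95

n = ((2.576 + 0.842) / 0.95)²
n = (3.598)²
n ≈ 12.95
Round up to the next whole number: n = 13 pairs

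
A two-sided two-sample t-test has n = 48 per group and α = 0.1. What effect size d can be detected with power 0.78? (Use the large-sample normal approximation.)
d ≈ 0.49

Minimum detectable effect (two-sample t-test, normal approximation):
d = (z_{α/2} + z_β) / √(n/2)
d = (1.645 + 0.772) / √(48/2)
d = 2.417 / 4.899
d ≈ 0.49

By Cohen's convention (0.2 small / 0.5 medium / 0.8 large): small effect.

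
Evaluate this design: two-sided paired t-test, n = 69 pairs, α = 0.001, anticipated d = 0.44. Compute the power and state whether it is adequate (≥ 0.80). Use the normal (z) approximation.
Power ≈ 0.64; the study is underpowered (power < 0.80)

Power calculation (paired t-test, normal approximation):
z_β = d · √n - z_{α/2}
z_β = 0.44 · √69 - 3.291
z_β = 0.44 · 8.307 - 3.291
z_β = 0.364

Power = Φ(z_β) = Φ(0.364) ≈ 0.642

Effect size d = 0.44 is small by Cohen's convention (0.2/0.5/0.8).

Threshold: power ≥ 0.80 is conventionally adequate.
Power ≈ 0.64 → the study is underpowered (power < 0.80).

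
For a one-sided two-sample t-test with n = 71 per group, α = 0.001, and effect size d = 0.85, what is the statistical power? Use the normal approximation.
Power ≈ 0.98

Power calculation (two-sample t-test, normal approximation):
z_β = d · √(n/2) - z_α
z_β = 0.85 · √(71/2) - 3.090
z_β = 0.85 · 5.958 - 3.090
z_β = 1.974

Power = Φ(z_β) = Φ(1.974) ≈ 0.976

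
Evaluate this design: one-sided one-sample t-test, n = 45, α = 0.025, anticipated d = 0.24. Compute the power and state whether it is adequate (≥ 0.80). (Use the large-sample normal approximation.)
Power ≈ 0.36; the study is underpowered (power < 0.80)

Power calculation (one-sample t-test, normal approximation):
z_β = d · √n - z_α
z_β = 0.24 · √45 - 1.960
z_β = 0.24 · 6.708 - 1.960
z_β = -0.350

Power = Φ(z_β) = Φ(-0.350) ≈ 0.363

Effect size d = 0.24 is small by Cohen's convention (0.2/0.5/0.8).

Threshold: power ≥ 0.80 is conventionally adequate.
Power ≈ 0.36 → the study is underpowered (power < 0.80).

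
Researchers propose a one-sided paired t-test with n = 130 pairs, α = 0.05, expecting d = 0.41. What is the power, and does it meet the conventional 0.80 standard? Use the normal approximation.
Power ≈ 1.00; the study is adequately powered (power ≥ 0.80)

Power calculation (paired t-test, normal approximation):
z_β = d · √n - z_α
z_β = 0.41 · √130 - 1.645
z_β = 0.41 · 11.402 - 1.645
z_β = 3.030

Power = Φ(z_β) = Φ(3.030) ≈ 0.999

Effect size d = 0.41 is small by Cohen's convention (0.2/0.5/0.8).

Threshold: power ≥ 0.80 is conventionally adequate.
Power ≈ 1.00 → the study is adequately powered (power ≥ 0.80).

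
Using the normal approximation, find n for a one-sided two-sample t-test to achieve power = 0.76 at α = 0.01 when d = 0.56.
n = 59 per group

Sample size formula (two-sample t-test, normal approximation):
n = 2 · ((z_α + z_β) / d)²

z_α = 2.326 (for α = 0.01, one-sided)
z_β = 0.706 (for power = 0.76)
d = 0.56

n = 2 · ((2.326 + 0.706) / 0.56)²
n = 2 · (5.414)²
n ≈ 58.62
Round up to the next whole number: n = 59 per group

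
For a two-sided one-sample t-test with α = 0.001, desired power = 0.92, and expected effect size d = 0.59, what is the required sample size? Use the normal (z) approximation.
n = 64

Sample size formula (one-sample t-test, normal approximation):
n = ((z_{α/2} + z_β) / d)²

z_{α/2} = 3.291 (for α = 0.001, two-sided)
z_β = 1.405 (for power = 0.92)
d = 0.59

n = ((3.291 + 1.405) / 0.59)²
n = (7.959)²
n ≈ 63.35
Round up to the next whole number: n = 64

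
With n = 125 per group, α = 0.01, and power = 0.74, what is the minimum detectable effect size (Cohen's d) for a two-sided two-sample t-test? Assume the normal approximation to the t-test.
d ≈ 0.41

Minimum detectable effect (two-sample t-test, normal approximation):
d = (z_{α/2} + z_β) / √(n/2)
d = (2.576 + 0.643) / √(125/2)
d = 3.219 / 7.906
d ≈ 0.41

By Cohen's convention (0.2 small / 0.5 medium / 0.8 large): small effect.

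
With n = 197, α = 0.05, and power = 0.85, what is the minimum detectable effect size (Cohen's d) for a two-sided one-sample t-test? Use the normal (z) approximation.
d ≈ 0.21

Minimum detectable effect (one-sample t-test, normal approximation):
d = (z_{α/2} + z_β) / √n
d = (1.960 + 1.036) / √197
d = 2.996 / 14.036
d ≈ 0.21

By Cohen's convention (0.2 small / 0.5 medium / 0.8 large): small effect.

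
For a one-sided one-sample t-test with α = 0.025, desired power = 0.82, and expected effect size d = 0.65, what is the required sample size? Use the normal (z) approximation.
n = 20

Sample size formula (one-sample t-test, normal approximation):
n = ((z_α + z_β) / d)²

z_α = 1.960 (for α = 0.025, one-sided)
z_β = 0.915 (for power = 0.82)
d = 0.65

n = ((1.960 + 0.915) / 0.65)²
n = (4.423)²
n ≈ 19.56
Round up to the next whole number: n = 20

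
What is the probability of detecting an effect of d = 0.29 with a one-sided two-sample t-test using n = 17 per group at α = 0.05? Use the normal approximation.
Power ≈ 0.21

Power calculation (two-sample t-test, normal approximation):
z_β = d · √(n/2) - z_α
z_β = 0.29 · √(17/2) - 1.645
z_β = 0.29 · 2.915 - 1.645
z_β = -0.799

Power = Φ(z_β) = Φ(-0.799) ≈ 0.212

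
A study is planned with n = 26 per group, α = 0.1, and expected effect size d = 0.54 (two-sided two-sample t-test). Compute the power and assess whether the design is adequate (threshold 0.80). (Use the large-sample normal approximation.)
Power ≈ 0.62; the study is underpowered (power < 0.80)

Power calculation (two-sample t-test, normal approximation):
z_β = d · √(n/2) - z_{α/2}
z_β = 0.54 · √(26/2) - 1.645
z_β = 0.54 · 3.606 - 1.645
z_β = 0.302

Power = Φ(z_β) = Φ(0.302) ≈ 0.619

Effect size d = 0.54 is medium by Cohen's convention (0.2/0.5/0.8).

Threshold: power ≥ 0.80 is conventionally adequate.
Power ≈ 0.62 → the study is underpowered (power < 0.80).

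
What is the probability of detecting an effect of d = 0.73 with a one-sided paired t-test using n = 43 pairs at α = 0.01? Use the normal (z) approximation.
Power ≈ 0.99

Power calculation (paired t-test, normal approximation):
z_β = d · √n - z_α
z_β = 0.73 · √43 - 2.326
z_β = 0.73 · 6.557 - 2.326
z_β = 2.461

Power = Φ(z_β) = Φ(2.461) ≈ 0.993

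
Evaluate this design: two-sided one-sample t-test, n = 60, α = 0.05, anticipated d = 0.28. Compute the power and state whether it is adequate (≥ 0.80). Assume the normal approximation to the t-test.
Power ≈ 0.58; the study is underpowered (power < 0.80)

Power calculation (one-sample t-test, normal approximation):
z_β = d · √n - z_{α/2}
z_β = 0.28 · √60 - 1.960
z_β = 0.28 · 7.746 - 1.960
z_β = 0.209

Power = Φ(z_β) = Φ(0.209) ≈ 0.583

Effect size d = 0.28 is small by Cohen's convention (0.2/0.5/0.8).

Threshold: power ≥ 0.80 is conventionally adequate.
Power ≈ 0.58 → the study is underpowered (power < 0.80).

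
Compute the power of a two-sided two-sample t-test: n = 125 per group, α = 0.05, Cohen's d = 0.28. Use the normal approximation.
Power ≈ 0.60

Power calculation (two-sample t-test, normal approximation):
z_β = d · √(n/2) - z_{α/2}
z_β = 0.28 · √(125/2) - 1.960
z_β = 0.28 · 7.906 - 1.960
z_β = 0.254

Power = Φ(z_β) = Φ(0.254) ≈ 0.600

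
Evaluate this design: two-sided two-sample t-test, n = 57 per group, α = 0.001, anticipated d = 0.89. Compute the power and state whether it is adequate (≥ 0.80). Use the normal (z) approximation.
Power ≈ 0.93; the study is adequately powered (power ≥ 0.80)

Power calculation (two-sample t-test, normal approximation):
z_β = d · √(n/2) - z_{α/2}
z_β = 0.89 · √(57/2) - 3.291
z_β = 0.89 · 5.339 - 3.291
z_β = 1.461

Power = Φ(z_β) = Φ(1.461) ≈ 0.928

Effect size d = 0.89 is large by Cohen's convention (0.2/0.5/0.8).

Threshold: power ≥ 0.80 is conventionally adequate.
Power ≈ 0.93 → the study is adequately powered (power ≥ 0.80).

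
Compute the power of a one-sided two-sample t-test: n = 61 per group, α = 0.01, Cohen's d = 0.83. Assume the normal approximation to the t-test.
Power ≈ 0.99

Power calculation (two-sample t-test, normal approximation):
z_β = d · √(n/2) - z_α
z_β = 0.83 · √(61/2) - 2.326
z_β = 0.83 · 5.523 - 2.326
z_β = 2.257

Power = Φ(z_β) = Φ(2.257) ≈ 0.988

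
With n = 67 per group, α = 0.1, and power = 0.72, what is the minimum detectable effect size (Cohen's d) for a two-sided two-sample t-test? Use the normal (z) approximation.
d ≈ 0.38

Minimum detectable effect (two-sample t-test, normal approximation):
d = (z_{α/2} + z_β) / √(n/2)
d = (1.645 + 0.583) / √(67/2)
d = 2.228 / 5.788
d ≈ 0.38

By Cohen's convention (0.2 small / 0.5 medium / 0.8 large): small effect.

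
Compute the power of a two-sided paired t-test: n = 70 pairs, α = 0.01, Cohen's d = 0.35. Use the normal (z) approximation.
Power ≈ 0.64

Power calculation (paired t-test, normal approximation):
z_β = d · √n - z_{α/2}
z_β = 0.35 · √70 - 2.576
z_β = 0.35 · 8.367 - 2.576
z_β = 0.352

Power = Φ(z_β) = Φ(0.352) ≈ 0.638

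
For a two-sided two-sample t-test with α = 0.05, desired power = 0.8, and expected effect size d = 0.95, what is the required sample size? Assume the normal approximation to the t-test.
n = 18 per group

Sample size formula (two-sample t-test, normal approximation):
n = 2 · ((z_{α/2} + z_β) / d)²

z_{α/2} = 1.960 (for α = 0.05, two-sided)
z_β = 0.842 (for power = 0.8)
d = 0.95

n = 2 · ((1.960 + 0.842) / 0.95)²
n = 2 · (2.949)²
n ≈ 17.39
Round up to the next whole number: n = 18 per group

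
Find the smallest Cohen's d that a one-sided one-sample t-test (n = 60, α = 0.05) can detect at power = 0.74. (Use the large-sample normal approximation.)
d ≈ 0.30

Minimum detectable effect (one-sample t-test, normal approximation):
d = (z_α + z_β) / √n
d = (1.645 + 0.643) / √60
d = 2.288 / 7.746
d ≈ 0.30

By Cohen's convention (0.2 small / 0.5 medium / 0.8 large): small effect.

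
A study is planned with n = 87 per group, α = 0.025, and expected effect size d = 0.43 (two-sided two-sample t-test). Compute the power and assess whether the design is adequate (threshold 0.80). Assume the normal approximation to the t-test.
Power ≈ 0.72; the study is underpowered (power < 0.80)

Power calculation (two-sample t-test, normal approximation):
z_β = d · √(n/2) - z_{α/2}
z_β = 0.43 · √(87/2) - 2.241
z_β = 0.43 · 6.595 - 2.241
z_β = 0.595

Power = Φ(z_β) = Φ(0.595) ≈ 0.724

Effect size d = 0.43 is small by Cohen's convention (0.2/0.5/0.8).

Threshold: power ≥ 0.80 is conventionally adequate.
Power ≈ 0.72 → the study is underpowered (power < 0.80).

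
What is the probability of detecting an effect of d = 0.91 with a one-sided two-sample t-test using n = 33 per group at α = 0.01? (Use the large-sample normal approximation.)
Power ≈ 0.91

Power calculation (two-sample t-test, normal approximation):
z_β = d · √(n/2) - z_α
z_β = 0.91 · √(33/2) - 2.326
z_β = 0.91 · 4.062 - 2.326
z_β = 1.370

Power = Φ(z_β) = Φ(1.370) ≈ 0.915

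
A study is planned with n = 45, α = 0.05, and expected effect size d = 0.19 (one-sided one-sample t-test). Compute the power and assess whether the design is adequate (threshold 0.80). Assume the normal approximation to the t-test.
Power ≈ 0.36; the study is underpowered (power < 0.80)

Power calculation (one-sample t-test, normal approximation):
z_β = d · √n - z_α
z_β = 0.19 · √45 - 1.645
z_β = 0.19 · 6.708 - 1.645
z_β = -0.370

Power = Φ(z_β) = Φ(-0.370) ≈ 0.356

Effect size d = 0.19 is very small by Cohen's convention (0.2/0.5/0.8).

Threshold: power ≥ 0.80 is conventionally adequate.
Power ≈ 0.36 → the study is underpowered (power < 0.80).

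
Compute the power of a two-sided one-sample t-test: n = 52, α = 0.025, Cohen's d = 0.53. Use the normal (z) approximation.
Power ≈ 0.94

Power calculation (one-sample t-test, normal approximation):
z_β = d · √n - z_{α/2}
z_β = 0.53 · √52 - 2.241
z_β = 0.53 · 7.211 - 2.241
z_β = 1.580

Power = Φ(z_β) = Φ(1.580) ≈ 0.943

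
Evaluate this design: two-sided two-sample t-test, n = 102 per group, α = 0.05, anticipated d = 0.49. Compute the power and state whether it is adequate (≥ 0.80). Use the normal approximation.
Power ≈ 0.94; the study is adequately powered (power ≥ 0.80)

Power calculation (two-sample t-test, normal approximation):
z_β = d · √(n/2) - z_{α/2}
z_β = 0.49 · √(102/2) - 1.960
z_β = 0.49 · 7.141 - 1.960
z_β = 1.539

Power = Φ(z_β) = Φ(1.539) ≈ 0.938

Effect size d = 0.49 is small by Cohen's convention (0.2/0.5/0.8).

Threshold: power ≥ 0.80 is conventionally adequate.
Power ≈ 0.94 → the study is adequately powered (power ≥ 0.80).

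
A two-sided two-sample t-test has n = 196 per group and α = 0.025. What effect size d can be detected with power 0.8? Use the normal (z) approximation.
d ≈ 0.31

Minimum detectable effect (two-sample t-test, normal approximation):
d = (z_{α/2} + z_β) / √(n/2)
d = (2.241 + 0.842) / √(196/2)
d = 3.083 / 9.899
d ≈ 0.31

By Cohen's convention (0.2 small / 0.5 medium / 0.8 large): small effect.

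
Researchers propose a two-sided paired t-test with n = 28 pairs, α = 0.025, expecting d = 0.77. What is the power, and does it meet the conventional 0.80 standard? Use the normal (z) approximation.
Power ≈ 0.97; the study is adequately powered (power ≥ 0.80)

Power calculation (paired t-test, normal approximation):
z_β = d · √n - z_{α/2}
z_β = 0.77 · √28 - 2.241
z_β = 0.77 · 5.292 - 2.241
z_β = 1.833

Power = Φ(z_β) = Φ(1.833) ≈ 0.967

Effect size d = 0.77 is medium by Cohen's convention (0.2/0.5/0.8).

Threshold: power ≥ 0.80 is conventionally adequate.
Power ≈ 0.97 → the study is adequately powered (power ≥ 0.80).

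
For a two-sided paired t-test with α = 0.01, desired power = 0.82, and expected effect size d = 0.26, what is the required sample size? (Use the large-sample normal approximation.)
n = 181 pairs

Sample size formula (paired t-test, normal approximation):
n = ((z_{α/2} + z_β) / d)²

z_{α/2} = 2.576 (for α = 0.01, two-sided)
z_β = 0.915 (for power = 0.82)
d = 0.26

n = ((2.576 + 0.915) / 0.26)²
n = (13.427)²
n ≈ 180.28
Round up to the next whole number: n = 181 pairs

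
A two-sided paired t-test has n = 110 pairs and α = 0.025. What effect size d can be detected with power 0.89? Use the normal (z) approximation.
d ≈ 0.33

Minimum detectable effect (paired t-test, normal approximation):
d = (z_{α/2} + z_β) / √n
d = (2.241 + 1.227) / √110
d = 3.468 / 10.488
d ≈ 0.33

By Cohen's convention (0.2 small / 0.5 medium / 0.8 large): small effect.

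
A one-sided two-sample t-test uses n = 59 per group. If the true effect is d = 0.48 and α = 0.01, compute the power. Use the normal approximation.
Power ≈ 0.61

Power calculation (two-sample t-test, normal approximation):
z_β = d · √(n/2) - z_α
z_β = 0.48 · √(59/2) - 2.326
z_β = 0.48 · 5.431 - 2.326
z_β = 0.281

Power = Φ(z_β) = Φ(0.281) ≈ 0.611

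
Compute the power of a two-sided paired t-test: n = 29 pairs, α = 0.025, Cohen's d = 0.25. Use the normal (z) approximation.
Power ≈ 0.19

Power calculation (paired t-test, normal approximation):
z_β = d · √n - z_{α/2}
z_β = 0.25 · √29 - 2.241
z_β = 0.25 · 5.385 - 2.241
z_β = -0.895

Power = Φ(z_β) = Φ(-0.895) ≈ 0.185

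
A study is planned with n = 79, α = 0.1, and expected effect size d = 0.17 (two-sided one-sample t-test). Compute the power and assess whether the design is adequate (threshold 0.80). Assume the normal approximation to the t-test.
Power ≈ 0.45; the study is underpowered (power < 0.80)

Power calculation (one-sample t-test, normal approximation):
z_β = d · √n - z_{α/2}
z_β = 0.17 · √79 - 1.645
z_β = 0.17 · 8.888 - 1.645
z_β = -0.134

Power = Φ(z_β) = Φ(-0.134) ≈ 0.447

Effect size d = 0.17 is very small by Cohen's convention (0.2/0.5/0.8).

Threshold: power ≥ 0.80 is conventionally adequate.
Power ≈ 0.45 → the study is underpowered (power < 0.80).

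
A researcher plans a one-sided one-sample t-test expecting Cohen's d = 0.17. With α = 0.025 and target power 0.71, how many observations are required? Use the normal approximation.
n = 219

Sample size formula (one-sample t-test, normal approximation):
n = ((z_α + z_β) / d)²

z_α = 1.960 (for α = 0.025, one-sided)
z_β = 0.553 (for power = 0.71)
d = 0.17

n = ((1.960 + 0.553) / 0.17)²
n = (14.782)²
n ≈ 218.51
Round up to the next whole number: n = 219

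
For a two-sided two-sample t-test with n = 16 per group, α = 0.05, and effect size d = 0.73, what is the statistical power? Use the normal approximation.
Power ≈ 0.54

Power calculation (two-sample t-test, normal approximation):
z_β = d · √(n/2) - z_{α/2}
z_β = 0.73 · √(16/2) - 1.960
z_β = 0.73 · 2.828 - 1.960
z_β = 0.105

Power = Φ(z_β) = Φ(0.105) ≈ 0.542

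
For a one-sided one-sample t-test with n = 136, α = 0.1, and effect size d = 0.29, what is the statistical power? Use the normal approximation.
Power ≈ 0.98

Power calculation (one-sample t-test, normal approximation):
z_β = d · √n - z_α
z_β = 0.29 · √136 - 1.282
z_β = 0.29 · 11.662 - 1.282
z_β = 2.100

Power = Φ(z_β) = Φ(2.100) ≈ 0.982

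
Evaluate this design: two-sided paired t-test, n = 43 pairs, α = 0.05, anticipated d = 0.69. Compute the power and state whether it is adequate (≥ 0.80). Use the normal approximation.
Power ≈ 0.99; the study is adequately powered (power ≥ 0.80)

Power calculation (paired t-test, normal approximation):
z_β = d · √n - z_{α/2}
z_β = 0.69 · √43 - 1.960
z_β = 0.69 · 6.557 - 1.960
z_β = 2.565

Power = Φ(z_β) = Φ(2.565) ≈ 0.995

Effect size d = 0.69 is medium by Cohen's convention (0.2/0.5/0.8).

Threshold: power ≥ 0.80 is conventionally adequate.
Power ≈ 0.99 → the study is adequately powered (power ≥ 0.80).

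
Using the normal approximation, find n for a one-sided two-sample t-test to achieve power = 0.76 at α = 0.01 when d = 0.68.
n = 40 per group

Sample size formula (two-sample t-test, normal approximation):
n = 2 · ((z_α + z_β) / d)²

z_α = 2.326 (for α = 0.01, one-sided)
z_β = 0.706 (for power = 0.76)
d = 0.68

n = 2 · ((2.326 + 0.706) / 0.68)²
n = 2 · (4.459)²
n ≈ 39.77
Round up to the next whole number: n = 40 per group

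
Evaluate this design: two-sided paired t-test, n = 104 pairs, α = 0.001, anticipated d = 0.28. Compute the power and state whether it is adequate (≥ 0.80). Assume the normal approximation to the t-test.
Power ≈ 0.33; the study is underpowered (power < 0.80)

Power calculation (paired t-test, normal approximation):
z_β = d · √n - z_{α/2}
z_β = 0.28 · √104 - 3.291
z_β = 0.28 · 10.198 - 3.291
z_β = -0.435

Power = Φ(z_β) = Φ(-0.435) ≈ 0.332

Effect size d = 0.28 is small by Cohen's convention (0.2/0.5/0.8).

Threshold: power ≥ 0.80 is conventionally adequate.
Power ≈ 0.33 → the study is underpowered (power < 0.80).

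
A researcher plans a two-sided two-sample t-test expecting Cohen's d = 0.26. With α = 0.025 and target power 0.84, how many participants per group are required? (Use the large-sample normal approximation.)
n = 310 per group

Sample size formula (two-sample t-test, normal approximation):
n = 2 · ((z_{α/2} + z_β) / d)²

z_{α/2} = 2.241 (for α = 0.025, two-sided)
z_β = 0.994 (for power = 0.84)
d = 0.26

n = 2 · ((2.241 + 0.994) / 0.26)²
n = 2 · (12.442)²
n ≈ 309.61
Round up to the next whole number: n = 310 per group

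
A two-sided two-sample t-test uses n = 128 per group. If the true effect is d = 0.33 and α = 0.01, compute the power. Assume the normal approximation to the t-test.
Power ≈ 0.53

Power calculation (two-sample t-test, normal approximation):
z_β = d · √(n/2) - z_{α/2}
z_β = 0.33 · √(128/2) - 2.576
z_β = 0.33 · 8.000 - 2.576
z_β = 0.064

Power = Φ(z_β) = Φ(0.064) ≈ 0.526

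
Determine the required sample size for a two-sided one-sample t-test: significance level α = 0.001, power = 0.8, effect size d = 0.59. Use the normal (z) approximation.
n = 50

Sample size formula (one-sample t-test, normal approximation):
n = ((z_{α/2} + z_β) / d)²

z_{α/2} = 3.291 (for α = 0.001, two-sided)
z_β = 0.842 (for power = 0.8)
d = 0.59

n = ((3.291 + 0.842) / 0.59)²
n = (7.005)²
n ≈ 49.07
Round up to the next whole number: n = 50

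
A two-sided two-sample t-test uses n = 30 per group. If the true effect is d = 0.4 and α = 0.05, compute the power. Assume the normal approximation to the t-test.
Power ≈ 0.34

Power calculation (two-sample t-test, normal approximation):
z_β = d · √(n/2) - z_{α/2}
z_β = 0.4 · √(30/2) - 1.960
z_β = 0.4 · 3.873 - 1.960
z_β = -0.411

Power = Φ(z_β) = Φ(-0.411) ≈ 0.341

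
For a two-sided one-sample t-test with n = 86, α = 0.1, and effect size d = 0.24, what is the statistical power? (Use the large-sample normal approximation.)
Power ≈ 0.72

Power calculation (one-sample t-test, normal approximation):
z_β = d · √n - z_{α/2}
z_β = 0.24 · √86 - 1.645
z_β = 0.24 · 9.274 - 1.645
z_β = 0.581

Power = Φ(z_β) = Φ(0.581) ≈ 0.719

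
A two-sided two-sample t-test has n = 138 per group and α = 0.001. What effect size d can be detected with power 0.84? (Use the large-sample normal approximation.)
d ≈ 0.52

Minimum detectable effect (two-sample t-test, normal approximation):
d = (z_{α/2} + z_β) / √(n/2)
d = (3.291 + 0.994) / √(138/2)
d = 4.285 / 8.307
d ≈ 0.52

By Cohen's convention (0.2 small / 0.5 medium / 0.8 large): medium effect.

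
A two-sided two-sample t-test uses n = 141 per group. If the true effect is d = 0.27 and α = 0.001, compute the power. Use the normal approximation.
Power ≈ 0.15

Power calculation (two-sample t-test, normal approximation):
z_β = d · √(n/2) - z_{α/2}
z_β = 0.27 · √(141/2) - 3.291
z_β = 0.27 · 8.396 - 3.291
z_β = -1.023

Power = Φ(z_β) = Φ(-1.023) ≈ 0.153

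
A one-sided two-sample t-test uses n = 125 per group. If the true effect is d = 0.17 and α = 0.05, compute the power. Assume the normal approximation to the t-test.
Power ≈ 0.38

Power calculation (two-sample t-test, normal approximation):
z_β = d · √(n/2) - z_α
z_β = 0.17 · √(125/2) - 1.645
z_β = 0.17 · 7.906 - 1.645
z_β = -0.301

Power = Φ(z_β) = Φ(-0.301) ≈ 0.382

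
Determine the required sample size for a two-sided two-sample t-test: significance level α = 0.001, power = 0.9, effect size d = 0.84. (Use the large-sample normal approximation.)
n = 60 per group

Sample size formula (two-sample t-test, normal approximation):
n = 2 · ((z_{α/2} + z_β) / d)²

z_{α/2} = 3.291 (for α = 0.001, two-sided)
z_β = 1.282 (for power = 0.9)
d = 0.84

n = 2 · ((3.291 + 1.282) / 0.84)²
n = 2 · (5.444)²
n ≈ 59.27
Round up to the next whole number: n = 60 per group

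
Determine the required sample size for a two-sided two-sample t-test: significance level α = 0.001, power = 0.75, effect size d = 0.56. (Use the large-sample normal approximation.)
n = 101 per group

Sample size formula (two-sample t-test, normal approximation):
n = 2 · ((z_{α/2} + z_β) / d)²

z_{α/2} = 3.291 (for α = 0.001, two-sided)
z_β = 0.674 (for power = 0.75)
d = 0.56

n = 2 · ((3.291 + 0.674) / 0.56)²
n = 2 · (7.080)²
n ≈ 100.25
Round up to the next whole number: n = 101 per group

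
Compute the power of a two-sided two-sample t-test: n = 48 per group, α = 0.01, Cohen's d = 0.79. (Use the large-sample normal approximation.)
Power ≈ 0.90

Power calculation (two-sample t-test, normal approximation):
z_β = d · √(n/2) - z_{α/2}
z_β = 0.79 · √(48/2) - 2.576
z_β = 0.79 · 4.899 - 2.576
z_β = 1.294

Power = Φ(z_β) = Φ(1.294) ≈ 0.902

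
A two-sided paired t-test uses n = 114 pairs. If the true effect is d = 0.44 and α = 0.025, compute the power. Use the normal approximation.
Power ≈ 0.99

Power calculation (paired t-test, normal approximation):
z_β = d · √n - z_{α/2}
z_β = 0.44 · √114 - 2.241
z_β = 0.44 · 10.677 - 2.241
z_β = 2.457

Power = Φ(z_β) = Φ(2.457) ≈ 0.993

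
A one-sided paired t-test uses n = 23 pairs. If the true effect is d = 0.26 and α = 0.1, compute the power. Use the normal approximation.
Power ≈ 0.49

Power calculation (paired t-test, normal approximation):
z_β = d · √n - z_α
z_β = 0.26 · √23 - 1.282
z_β = 0.26 · 4.796 - 1.282
z_β = -0.035

Power = Φ(z_β) = Φ(-0.035) ≈ 0.486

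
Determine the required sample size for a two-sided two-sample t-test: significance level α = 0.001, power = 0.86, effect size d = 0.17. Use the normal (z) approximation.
n = 1323 per group

Sample size formula (two-sample t-test, normal approximation):
n = 2 · ((z_{α/2} + z_β) / d)²

z_{α/2} = 3.291 (for α = 0.001, two-sided)
z_β = 1.080 (for power = 0.86)
d = 0.17

n = 2 · ((3.291 + 1.080) / 0.17)²
n = 2 · (25.712)²
n ≈ 1322.21
Round up to the next whole number: n = 1323 per group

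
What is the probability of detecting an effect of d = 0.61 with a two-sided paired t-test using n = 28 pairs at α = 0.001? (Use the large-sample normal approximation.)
Power ≈ 0.47

Power calculation (paired t-test, normal approximation):
z_β = d · √n - z_{α/2}
z_β = 0.61 · √28 - 3.291
z_β = 0.61 · 5.292 - 3.291
z_β = -0.063

Power = Φ(z_β) = Φ(-0.063) ≈ 0.475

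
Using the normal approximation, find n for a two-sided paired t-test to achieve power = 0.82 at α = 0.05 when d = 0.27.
n = 114 pairs

Sample size formula (paired t-test, normal approximation):
n = ((z_{α/2} + z_β) / d)²

z_{α/2} = 1.960 (for α = 0.05, two-sided)
z_β = 0.915 (for power = 0.82)
d = 0.27

n = ((1.960 + 0.915) / 0.27)²
n = (10.648)²
n ≈ 113.38
Round up to the next whole number: n = 114 pairs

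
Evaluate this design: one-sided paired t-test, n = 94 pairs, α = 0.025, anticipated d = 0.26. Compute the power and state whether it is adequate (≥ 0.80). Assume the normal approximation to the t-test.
Power ≈ 0.71; the study is underpowered (power < 0.80)

Power calculation (paired t-test, normal approximation):
z_β = d · √n - z_α
z_β = 0.26 · √94 - 1.960
z_β = 0.26 · 9.695 - 1.960
z_β = 0.561

Power = Φ(z_β) = Φ(0.561) ≈ 0.713

Effect size d = 0.26 is small by Cohen's convention (0.2/0.5/0.8).

Threshold: power ≥ 0.80 is conventionally adequate.
Power ≈ 0.71 → the study is underpowered (power < 0.80).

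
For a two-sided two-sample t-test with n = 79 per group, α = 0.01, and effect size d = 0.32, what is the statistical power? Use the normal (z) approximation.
Power ≈ 0.29

Power calculation (two-sample t-test, normal approximation):
z_β = d · √(n/2) - z_{α/2}
z_β = 0.32 · √(79/2) - 2.576
z_β = 0.32 · 6.285 - 2.576
z_β = -0.565

Power = Φ(z_β) = Φ(-0.565) ≈ 0.286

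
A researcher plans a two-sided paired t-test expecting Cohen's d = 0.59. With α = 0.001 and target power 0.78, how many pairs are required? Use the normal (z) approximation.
n = 48 pairs

Sample size formula (paired t-test, normal approximation):
n = ((z_{α/2} + z_β) / d)²

z_{α/2} = 3.291 (for α = 0.001, two-sided)
z_β = 0.772 (for power = 0.78)
d = 0.59

n = ((3.291 + 0.772) / 0.59)²
n = (6.886)²
n ≈ 47.42
Round up to the next whole number: n = 48 pairs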